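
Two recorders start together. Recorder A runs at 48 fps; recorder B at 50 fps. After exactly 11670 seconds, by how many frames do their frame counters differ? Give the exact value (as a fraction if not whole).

23340 frames

A emits 48 × 11670 = 560160 frames; B emits 50 × 11670 = 583500.
Difference = 23340 frames; B is ahead of A.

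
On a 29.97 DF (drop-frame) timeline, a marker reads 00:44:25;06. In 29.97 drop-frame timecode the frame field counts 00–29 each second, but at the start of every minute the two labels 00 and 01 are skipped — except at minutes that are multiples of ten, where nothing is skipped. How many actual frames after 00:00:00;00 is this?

Complete 10-minute blocks: 4, each 17982 frames → 71928.
Remaining 4 whole minutes in the current block: 1800 + 3 × 1798 = 7194 frames.
Within the current minute: 25 × 30 + 6 − 2 = 754 (labels ;00/;01 skipped at this minute). Total = 71928 + 7194 + 754 = 79876.

79876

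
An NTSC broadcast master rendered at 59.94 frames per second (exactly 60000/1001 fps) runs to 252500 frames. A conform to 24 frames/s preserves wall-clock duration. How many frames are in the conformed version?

101101 frames

Target frames = source frames × (target rate / source rate) = 252500 × (24)/(60000/1001) = 252500 × 1001/2500 = 101101.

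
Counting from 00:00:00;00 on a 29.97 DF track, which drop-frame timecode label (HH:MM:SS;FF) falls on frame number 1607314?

Ten DF minutes hold 17982 frames, so frame 1607314 lies in block 89 (frames 1600398–1618379) with 6916 frames into that block.
The block's first minute is 1800 frames and the rest 1798 each; 6916 frames reaches minute 3, so 89 × 18 + 3 × 2 = 1608 labels have been skipped so far.
Adding those back, label number 1607314 + 1608 = 1608922 at 30 labels/s is 53630 s + 22 f = 14 h 53 min 50 s frame 22, i.e. 14:53:50;22.

14:53:50;22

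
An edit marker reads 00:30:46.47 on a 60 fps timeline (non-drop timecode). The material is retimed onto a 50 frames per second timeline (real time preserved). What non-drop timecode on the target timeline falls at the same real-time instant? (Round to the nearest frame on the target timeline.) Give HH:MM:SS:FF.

Source frame index: (0×3600 + 30×60 + 46) × 60 + 47 = 110807.
Real time: 110807 / (60) = 110807/60 s.
Target frame: (110807/60) × (50) = 554035/6 ≈ 92339.167 → 92339.
At 50 labels/s: frame 92339 → 00:30:46:39.

00:30:46:39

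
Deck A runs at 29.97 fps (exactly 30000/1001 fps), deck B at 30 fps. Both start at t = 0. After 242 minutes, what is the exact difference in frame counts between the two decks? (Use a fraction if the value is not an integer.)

39600/91 frames

242 min = 14520 s.
A emits 30000/1001 × 14520 = 39600000/91 frames; B emits 30 × 14520 = 435600.
Difference = 39600/91 frames (≈ 435.1648); B is ahead of A.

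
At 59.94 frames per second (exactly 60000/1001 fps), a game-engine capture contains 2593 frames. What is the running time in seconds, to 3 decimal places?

Running time = 2593 × 1001/60000 = 2595593/60000 s ≈ 43.260 s.

43.260 seconds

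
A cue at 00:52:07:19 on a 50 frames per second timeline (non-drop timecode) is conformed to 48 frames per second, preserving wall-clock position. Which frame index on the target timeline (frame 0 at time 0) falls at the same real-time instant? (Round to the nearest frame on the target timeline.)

Source frame index: (0×3600 + 52×60 + 7) × 50 + 19 = 156369.
Real time: 156369 / (50) = 156369/50 s.
Target frame: (156369/50) × (48) = 3752856/25 ≈ 150114.240 → 150114.

frame 150114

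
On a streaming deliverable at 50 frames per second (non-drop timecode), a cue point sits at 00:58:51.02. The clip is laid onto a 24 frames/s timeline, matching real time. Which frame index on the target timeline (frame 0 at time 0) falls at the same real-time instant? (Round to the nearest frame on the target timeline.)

Source frame index: (0×3600 + 58×60 + 51) × 50 + 2 = 176552.
Real time: 176552 / (50) = 88276/25 s.
Target frame: (88276/25) × (24) = 2118624/25 ≈ 84744.960 → 84745.

frame 84745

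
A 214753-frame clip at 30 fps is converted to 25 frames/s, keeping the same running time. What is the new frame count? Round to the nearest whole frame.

178961 frames

Frames at target rate = 214753 × (25) / (30) = 1073765/6 ≈ 178960.833.
Nearest whole frame: 178961.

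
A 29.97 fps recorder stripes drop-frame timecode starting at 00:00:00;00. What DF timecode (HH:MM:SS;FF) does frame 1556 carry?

00:00:51;26

Each 10-minute DF block holds 10 × 60 × 30 − 9 × 2 = 17982 frames. 1556 ÷ 17982 → 0 full blocks, remainder 1556.
Within the partial block the first minute is 1800 frames and each further minute 1798, so 0 further minute boundaries passed. Total skipped labels = 18 × 0 + 2 × 0 = 0.
Non-drop label index = 1556 + 0 = 1556; at 30 labels/s that is 00:00:51:26, i.e. DF 00:00:51;26.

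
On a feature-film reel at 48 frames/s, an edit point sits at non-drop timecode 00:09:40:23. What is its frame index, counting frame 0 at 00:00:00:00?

27863

Total seconds to the label: (0 × 3600 + 9 × 60 + 40) = 580.
Frame index = 580 × 48 + 23 = 27863.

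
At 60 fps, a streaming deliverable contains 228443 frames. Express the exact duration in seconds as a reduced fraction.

228443/60 seconds

Running time = 228443 ÷ (60) = 228443 × 1/60 = 228443/60 s.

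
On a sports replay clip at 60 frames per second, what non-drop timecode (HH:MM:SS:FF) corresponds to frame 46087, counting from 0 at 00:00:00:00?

00:12:48:07

46087 ÷ 60 = 768 full seconds, remainder 7 frames.
768 s = 0 h 12 min 48 s.
Timecode: 00:12:48:07.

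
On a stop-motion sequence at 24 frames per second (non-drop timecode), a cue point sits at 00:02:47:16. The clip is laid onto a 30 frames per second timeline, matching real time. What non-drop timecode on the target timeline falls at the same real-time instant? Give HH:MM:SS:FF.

00:02:47:20

Source frame index: (0×3600 + 2×60 + 47) × 24 + 16 = 4024.
Real time: 4024 / (24) = 503/3 s.
Target frame: (503/3) × (30) = 5030.
At 30 labels/s: frame 5030 → 00:02:47:20.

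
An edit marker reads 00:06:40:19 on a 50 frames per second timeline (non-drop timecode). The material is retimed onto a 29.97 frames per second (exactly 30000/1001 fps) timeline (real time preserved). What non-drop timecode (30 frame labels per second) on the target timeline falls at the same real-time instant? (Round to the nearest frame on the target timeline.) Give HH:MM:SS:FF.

00:06:39:29

Source frame index: (0×3600 + 6×60 + 40) × 50 + 19 = 20019.
Real time: 20019 / (50) = 20019/50 s.
Target frame: (20019/50) × (30000/1001) = 12011400/1001 ≈ 11999.401 → 11999.
At 30 labels/s: frame 11999 → 00:06:39:29.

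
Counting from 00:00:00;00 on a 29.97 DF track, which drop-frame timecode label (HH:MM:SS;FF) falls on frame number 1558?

00:00:51;28

Ten DF minutes hold 17982 frames, so frame 1558 lies in block 0 (frames 0–17981) with 1558 frames into that block.
The block's first minute is 1800 frames and the rest 1798 each; 1558 frames reaches minute 0, so 0 × 18 + 0 × 2 = 0 labels have been skipped so far.
Adding those back, label number 1558 + 0 = 1558 at 30 labels/s is 51 s + 28 f = 0 h 0 min 51 s frame 28, i.e. 00:00:51;28.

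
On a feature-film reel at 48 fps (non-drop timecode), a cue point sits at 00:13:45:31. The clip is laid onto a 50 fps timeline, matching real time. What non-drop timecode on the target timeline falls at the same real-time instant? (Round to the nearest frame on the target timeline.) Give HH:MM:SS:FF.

00:13:45:32

Source frame index: (0×3600 + 13×60 + 45) × 48 + 31 = 39631.
Real time: 39631 / (48) = 39631/48 s.
Target frame: (39631/48) × (50) = 990775/24 ≈ 41282.292 → 41282.
At 50 labels/s: frame 41282 → 00:13:45:32.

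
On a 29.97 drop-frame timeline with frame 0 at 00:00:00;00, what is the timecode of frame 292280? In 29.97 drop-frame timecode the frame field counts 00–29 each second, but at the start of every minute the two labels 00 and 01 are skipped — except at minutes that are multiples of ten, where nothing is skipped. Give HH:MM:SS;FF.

Ten DF minutes hold 17982 frames, so frame 292280 lies in block 16 (frames 287712–305693) with 4568 frames into that block.
The block's first minute is 1800 frames and the rest 1798 each; 4568 frames reaches minute 2, so 16 × 18 + 2 × 2 = 292 labels have been skipped so far.
Adding those back, label number 292280 + 292 = 292572 at 30 labels/s is 9752 s + 12 f = 2 h 42 min 32 s frame 12, i.e. 02:42:32;12.

02:42:32;12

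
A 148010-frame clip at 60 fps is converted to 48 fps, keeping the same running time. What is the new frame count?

Target frames = source frames × (target rate / source rate) = 148010 × (48)/(60) = 148010 × 4/5 = 118408.

118408 frames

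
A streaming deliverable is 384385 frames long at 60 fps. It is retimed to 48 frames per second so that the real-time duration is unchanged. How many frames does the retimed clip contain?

Target frames = source frames × (target rate / source rate) = 384385 × (48)/(60) = 384385 × 4/5 = 307508.

307508 frames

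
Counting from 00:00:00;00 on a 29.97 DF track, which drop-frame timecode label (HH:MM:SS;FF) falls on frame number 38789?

00:21:34;07

Ten DF minutes hold 17982 frames, so frame 38789 lies in block 2 (frames 35964–53945) with 2825 frames into that block.
The block's first minute is 1800 frames and the rest 1798 each; 2825 frames reaches minute 1, so 2 × 18 + 1 × 2 = 38 labels have been skipped so far.
Adding those back, label number 38789 + 38 = 38827 at 30 labels/s is 1294 s + 7 f = 0 h 21 min 34 s frame 7, i.e. 00:21:34;07.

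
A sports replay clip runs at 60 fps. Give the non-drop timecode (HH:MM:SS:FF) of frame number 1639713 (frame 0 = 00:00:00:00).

1639713 ÷ 60 = 27328 full seconds, remainder 33 frames.
27328 s = 7 h 35 min 28 s.
Timecode: 07:35:28:33.

07:35:28:33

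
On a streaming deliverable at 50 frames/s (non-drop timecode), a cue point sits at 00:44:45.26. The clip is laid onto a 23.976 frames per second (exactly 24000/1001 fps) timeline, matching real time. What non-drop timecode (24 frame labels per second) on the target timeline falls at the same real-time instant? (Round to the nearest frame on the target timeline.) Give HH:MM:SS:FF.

Source frame index: (0×3600 + 44×60 + 45) × 50 + 26 = 134276.
Real time: 134276 / (50) = 67138/25 s.
Target frame: (67138/25) × (24000/1001) = 64452480/1001 ≈ 64388.092 → 64388.
At 24 labels/s: frame 64388 → 00:44:42:20.

00:44:42:20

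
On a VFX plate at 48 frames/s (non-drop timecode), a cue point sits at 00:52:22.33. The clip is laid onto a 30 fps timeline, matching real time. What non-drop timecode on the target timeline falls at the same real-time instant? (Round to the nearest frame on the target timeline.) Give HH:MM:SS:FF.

Source frame index: (0×3600 + 52×60 + 22) × 48 + 33 = 150849.
Real time: 150849 / (48) = 50283/16 s.
Target frame: (50283/16) × (30) = 754245/8 ≈ 94280.625 → 94281.
At 30 labels/s: frame 94281 → 00:52:22:21.

00:52:22:21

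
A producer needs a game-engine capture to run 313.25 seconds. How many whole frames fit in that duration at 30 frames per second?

9397 frames

Frames = 313.25 × 30 = 18795/2 ≈ 9397.5000.
Complete frames: 9397.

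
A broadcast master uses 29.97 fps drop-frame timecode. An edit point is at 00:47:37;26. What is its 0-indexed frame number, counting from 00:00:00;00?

85650

As if non-drop at 30 labels/s: (0 × 3600 + 47 × 60 + 37) × 30 + 26 = 85736.
Minute boundaries passed: 47; those not divisible by 10: 47 − 4 = 43; dropped labels = 2 × 43 = 86.
Actual frame index = 85736 − 86 = 85650.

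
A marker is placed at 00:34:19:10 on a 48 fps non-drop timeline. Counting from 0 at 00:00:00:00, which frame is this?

98842

Total seconds to the label: (0 × 3600 + 34 × 60 + 19) = 2059.
Frame index = 2059 × 48 + 10 = 98842.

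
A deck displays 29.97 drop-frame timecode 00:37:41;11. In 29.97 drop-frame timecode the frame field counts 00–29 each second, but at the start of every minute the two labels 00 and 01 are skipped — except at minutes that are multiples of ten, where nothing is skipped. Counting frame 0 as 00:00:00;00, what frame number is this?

67773

Complete 10-minute blocks: 3, each 17982 frames → 53946.
Remaining 7 whole minutes in the current block: 1800 + 6 × 1798 = 12588 frames.
Within the current minute: 41 × 30 + 11 − 2 = 1239 (labels ;00/;01 skipped at this minute). Total = 53946 + 12588 + 1239 = 67773.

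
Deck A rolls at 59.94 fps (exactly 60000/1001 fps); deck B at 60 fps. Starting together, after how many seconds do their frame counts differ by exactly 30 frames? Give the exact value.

The gap grows by |60 − 60000/1001| = 60/1001 frames per second.
Time for a 30-frame gap: 30 ÷ (60/1001) = 500.5 s.

500.5 seconds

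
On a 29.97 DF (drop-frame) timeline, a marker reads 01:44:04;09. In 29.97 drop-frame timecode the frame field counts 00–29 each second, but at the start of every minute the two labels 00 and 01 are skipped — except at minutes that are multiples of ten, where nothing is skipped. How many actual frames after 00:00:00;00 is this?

187141

Complete 10-minute blocks: 10, each 17982 frames → 179820.
Remaining 4 whole minutes in the current block: 1800 + 3 × 1798 = 7194 frames.
Within the current minute: 4 × 30 + 9 − 2 = 127 (labels ;00/;01 skipped at this minute). Total = 179820 + 7194 + 127 = 187141.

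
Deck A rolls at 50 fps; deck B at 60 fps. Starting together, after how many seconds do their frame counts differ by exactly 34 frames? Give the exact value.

The gap grows by |60 − 50| = 10 frames per second.
Time for a 34-frame gap: 34 ÷ (10) = 3.4 s.

3.4 seconds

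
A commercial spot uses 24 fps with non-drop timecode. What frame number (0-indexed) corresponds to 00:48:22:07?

Total seconds to the label: (0 × 3600 + 48 × 60 + 22) = 2902.
Frame index = 2902 × 24 + 7 = 69655.

69655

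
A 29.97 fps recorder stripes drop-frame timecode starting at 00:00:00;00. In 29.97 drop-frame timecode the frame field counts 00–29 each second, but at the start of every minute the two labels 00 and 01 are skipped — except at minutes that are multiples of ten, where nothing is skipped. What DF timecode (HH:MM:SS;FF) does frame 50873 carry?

00:28:17;15

Each 10-minute DF block holds 10 × 60 × 30 − 9 × 2 = 17982 frames. 50873 ÷ 17982 → 2 full blocks, remainder 14909.
Within the partial block the first minute is 1800 frames and each further minute 1798, so 8 further minute boundaries passed. Total skipped labels = 18 × 2 + 2 × 8 = 52.
Non-drop label index = 50873 + 52 = 50925; at 30 labels/s that is 00:28:17:15, i.e. DF 00:28:17;15.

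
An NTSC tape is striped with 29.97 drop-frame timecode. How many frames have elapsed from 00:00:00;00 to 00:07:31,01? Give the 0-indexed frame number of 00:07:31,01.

Complete 10-minute blocks: 0, each 17982 frames → 0.
Remaining 7 whole minutes in the current block: 1800 + 6 × 1798 = 12588 frames.
Within the current minute: 31 × 30 + 1 − 2 = 929 (labels ;00/;01 skipped at this minute). Total = 0 + 12588 + 929 = 13517.

13517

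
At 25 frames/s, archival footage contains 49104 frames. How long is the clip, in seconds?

1964.16 seconds

Running time = 49104 / (25) = 1964.16 s.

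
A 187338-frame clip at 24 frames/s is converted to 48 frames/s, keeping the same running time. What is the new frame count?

374676 frames

Target frames = source frames × (target rate / source rate) = 187338 × (48)/(24) = 187338 × 2 = 374676.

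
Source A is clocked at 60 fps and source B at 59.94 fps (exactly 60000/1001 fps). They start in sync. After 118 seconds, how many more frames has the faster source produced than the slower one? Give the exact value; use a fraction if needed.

7080/1001 frames

A emits 60 × 118 = 7080 frames; B emits 60000/1001 × 118 = 7080000/1001.
Difference = 7080/1001 frames (≈ 7.0729); B is behind A.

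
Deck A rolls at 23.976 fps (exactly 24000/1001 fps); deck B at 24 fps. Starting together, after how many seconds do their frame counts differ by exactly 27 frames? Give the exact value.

1126.125 seconds

The gap grows by |24 − 24000/1001| = 24/1001 frames per second.
Time for a 27-frame gap: 27 ÷ (24/1001) = 1126.125 s.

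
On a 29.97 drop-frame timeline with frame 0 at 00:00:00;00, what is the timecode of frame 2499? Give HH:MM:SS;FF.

00:01:23;11

Ten DF minutes hold 17982 frames, so frame 2499 lies in block 0 (frames 0–17981) with 2499 frames into that block.
The block's first minute is 1800 frames and the rest 1798 each; 2499 frames reaches minute 1, so 0 × 18 + 1 × 2 = 2 labels have been skipped so far.
Adding those back, label number 2499 + 2 = 2501 at 30 labels/s is 83 s + 11 f = 0 h 1 min 23 s frame 11, i.e. 00:01:23;11.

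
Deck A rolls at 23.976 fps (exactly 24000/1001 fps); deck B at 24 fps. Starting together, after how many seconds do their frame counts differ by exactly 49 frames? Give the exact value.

The gap grows by |24 − 24000/1001| = 24/1001 frames per second.
Time for a 49-frame gap: 49 ÷ (24/1001) = 49049/24 s.

49049/24 seconds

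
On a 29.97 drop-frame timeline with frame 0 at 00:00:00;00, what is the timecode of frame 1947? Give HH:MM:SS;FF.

00:01:04;29

Ten DF minutes hold 17982 frames, so frame 1947 lies in block 0 (frames 0–17981) with 1947 frames into that block.
The block's first minute is 1800 frames and the rest 1798 each; 1947 frames reaches minute 1, so 0 × 18 + 1 × 2 = 2 labels have been skipped so far.
Adding those back, label number 1947 + 2 = 1949 at 30 labels/s is 64 s + 29 f = 0 h 1 min 4 s frame 29, i.e. 00:01:04;29.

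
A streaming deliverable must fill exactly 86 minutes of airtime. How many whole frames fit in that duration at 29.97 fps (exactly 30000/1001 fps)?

154645 frames

86 min = 5160 s.
Frames = 5160 × 30000/1001 = 154800000/1001 ≈ 154645.3546.
Complete frames: 154645.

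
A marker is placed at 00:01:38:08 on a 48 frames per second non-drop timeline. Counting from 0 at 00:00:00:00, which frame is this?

Total seconds to the label: (0 × 3600 + 1 × 60 + 38) = 98.
Frame index = 98 × 48 + 8 = 4712.

frame 4712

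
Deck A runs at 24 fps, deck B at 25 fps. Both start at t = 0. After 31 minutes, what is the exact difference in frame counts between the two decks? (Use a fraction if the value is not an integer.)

31 min = 1860 s.
A emits 24 × 1860 = 44640 frames; B emits 25 × 1860 = 46500.
Difference = 1860 frames; B is ahead of A.

1860 frames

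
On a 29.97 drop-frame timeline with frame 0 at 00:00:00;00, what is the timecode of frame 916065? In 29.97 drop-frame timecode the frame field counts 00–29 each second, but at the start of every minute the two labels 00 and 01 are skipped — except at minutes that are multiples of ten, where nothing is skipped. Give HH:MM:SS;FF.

Ten DF minutes hold 17982 frames, so frame 916065 lies in block 50 (frames 899100–917081) with 16965 frames into that block.
The block's first minute is 1800 frames and the rest 1798 each; 16965 frames reaches minute 9, so 50 × 18 + 9 × 2 = 918 labels have been skipped so far.
Adding those back, label number 916065 + 918 = 916983 at 30 labels/s is 30566 s + 3 f = 8 h 29 min 26 s frame 3, i.e. 08:29:26;03.

08:29:26;03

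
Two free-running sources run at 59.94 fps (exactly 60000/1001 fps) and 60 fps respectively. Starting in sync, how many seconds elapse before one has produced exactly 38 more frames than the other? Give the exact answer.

19019/30 seconds

The gap grows by |60 − 60000/1001| = 60/1001 frames per second.
Time for a 38-frame gap: 38 ÷ (60/1001) = 19019/30 s.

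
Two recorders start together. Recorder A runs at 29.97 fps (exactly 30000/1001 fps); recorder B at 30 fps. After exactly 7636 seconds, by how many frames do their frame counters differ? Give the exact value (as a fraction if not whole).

229080/1001 frames

A emits 30000/1001 × 7636 = 229080000/1001 frames; B emits 30 × 7636 = 229080.
Difference = 229080/1001 frames (≈ 228.8511); B is ahead of A.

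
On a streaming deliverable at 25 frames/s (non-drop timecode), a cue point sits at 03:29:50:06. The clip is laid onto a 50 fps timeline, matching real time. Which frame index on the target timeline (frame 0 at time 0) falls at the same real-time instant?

Source frame index: (3×3600 + 29×60 + 50) × 25 + 6 = 314756.
Real time: 314756 / (25) = 314756/25 s.
Target frame: (314756/25) × (50) = 629512.

frame 629512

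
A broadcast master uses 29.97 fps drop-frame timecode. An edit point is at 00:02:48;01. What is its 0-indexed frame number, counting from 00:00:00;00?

As if non-drop at 30 labels/s: (0 × 3600 + 2 × 60 + 48) × 30 + 1 = 5041.
Minute boundaries passed: 2; those not divisible by 10: 2 − 0 = 2; dropped labels = 2 × 2 = 4.
Actual frame index = 5041 − 4 = 5037.

5037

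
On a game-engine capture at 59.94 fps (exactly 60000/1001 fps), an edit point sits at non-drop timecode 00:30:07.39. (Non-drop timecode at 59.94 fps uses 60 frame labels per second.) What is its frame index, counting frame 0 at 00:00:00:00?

Total seconds to the label: (0 × 3600 + 30 × 60 + 7) = 1807.
Frame index = 1807 × 60 + 39 = 108459.

108459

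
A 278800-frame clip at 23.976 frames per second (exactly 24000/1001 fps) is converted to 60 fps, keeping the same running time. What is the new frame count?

697697 frames

Target frames = source frames × (target rate / source rate) = 278800 × (60)/(24000/1001) = 278800 × 1001/400 = 697697.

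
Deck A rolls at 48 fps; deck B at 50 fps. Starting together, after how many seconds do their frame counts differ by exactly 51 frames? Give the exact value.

25.5 seconds

The gap grows by |50 − 48| = 2 frames per second.
Time for a 51-frame gap: 51 ÷ (2) = 25.5 s.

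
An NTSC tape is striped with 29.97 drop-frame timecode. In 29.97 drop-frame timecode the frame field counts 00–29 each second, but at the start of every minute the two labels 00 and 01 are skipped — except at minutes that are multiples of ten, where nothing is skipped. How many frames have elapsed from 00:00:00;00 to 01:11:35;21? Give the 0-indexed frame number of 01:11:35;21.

Complete 10-minute blocks: 7, each 17982 frames → 125874.
Remaining 1 whole minute in the current block: 1800 + 0 × 1798 = 1800 frames.
Within the current minute: 35 × 30 + 21 − 2 = 1069 (labels ;00/;01 skipped at this minute). Total = 125874 + 1800 + 1069 = 128743.

128743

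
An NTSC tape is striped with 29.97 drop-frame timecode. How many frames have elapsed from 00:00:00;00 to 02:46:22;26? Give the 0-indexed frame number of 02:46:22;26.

299186

As if non-drop at 30 labels/s: (2 × 3600 + 46 × 60 + 22) × 30 + 26 = 299486.
Minute boundaries passed: 166; those not divisible by 10: 166 − 16 = 150; dropped labels = 2 × 150 = 300.
Actual frame index = 299486 − 300 = 299186.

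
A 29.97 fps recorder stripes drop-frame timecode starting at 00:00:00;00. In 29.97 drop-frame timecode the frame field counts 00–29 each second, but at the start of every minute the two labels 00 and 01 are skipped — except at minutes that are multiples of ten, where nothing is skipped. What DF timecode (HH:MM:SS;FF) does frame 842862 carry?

07:48:43;16

Ten DF minutes hold 17982 frames, so frame 842862 lies in block 46 (frames 827172–845153) with 15690 frames into that block.
The block's first minute is 1800 frames and the rest 1798 each; 15690 frames reaches minute 8, so 46 × 18 + 8 × 2 = 844 labels have been skipped so far.
Adding those back, label number 842862 + 844 = 843706 at 30 labels/s is 28123 s + 16 f = 7 h 48 min 43 s frame 16, i.e. 07:48:43;16.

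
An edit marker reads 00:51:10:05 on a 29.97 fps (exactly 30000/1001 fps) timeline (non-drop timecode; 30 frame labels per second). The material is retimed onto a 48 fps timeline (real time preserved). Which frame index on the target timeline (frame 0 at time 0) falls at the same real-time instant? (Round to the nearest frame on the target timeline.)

frame 147515

Source frame index: (0×3600 + 51×60 + 10) × 30 + 5 = 92105.
Real time: 92105 / (30000/1001) = 18439421/6000 s.
Target frame: (18439421/6000) × (48) = 18439421/125 ≈ 147515.368 → 147515.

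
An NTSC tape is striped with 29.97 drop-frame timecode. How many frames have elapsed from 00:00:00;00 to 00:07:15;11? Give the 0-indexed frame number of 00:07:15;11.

13047

Complete 10-minute blocks: 0, each 17982 frames → 0.
Remaining 7 whole minutes in the current block: 1800 + 6 × 1798 = 12588 frames.
Within the current minute: 15 × 30 + 11 − 2 = 459 (labels ;00/;01 skipped at this minute). Total = 0 + 12588 + 459 = 13047.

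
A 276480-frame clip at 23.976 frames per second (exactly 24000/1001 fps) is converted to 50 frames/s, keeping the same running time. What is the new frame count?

Target frames = source frames × (target rate / source rate) = 276480 × (50)/(24000/1001) = 276480 × 1001/480 = 576576.

576576 frames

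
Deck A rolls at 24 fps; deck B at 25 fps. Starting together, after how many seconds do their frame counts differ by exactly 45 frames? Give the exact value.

The gap grows by |25 − 24| = 1 frame per second.
Time for a 45-frame gap: 45 ÷ (1) = 45 s.

45 seconds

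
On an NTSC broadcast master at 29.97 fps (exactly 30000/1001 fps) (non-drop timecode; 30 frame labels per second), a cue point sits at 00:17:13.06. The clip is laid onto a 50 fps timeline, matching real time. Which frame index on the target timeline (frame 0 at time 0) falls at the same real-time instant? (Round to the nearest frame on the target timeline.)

Source frame index: (0×3600 + 17×60 + 13) × 30 + 6 = 30996.
Real time: 30996 / (30000/1001) = 2585583/2500 s.
Target frame: (2585583/2500) × (50) = 2585583/50 ≈ 51711.660 → 51712.

frame 51712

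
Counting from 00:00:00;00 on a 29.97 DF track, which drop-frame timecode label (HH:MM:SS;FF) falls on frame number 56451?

00:31:23;17

Each 10-minute DF block holds 10 × 60 × 30 − 9 × 2 = 17982 frames. 56451 ÷ 17982 → 3 full blocks, remainder 2505.
Within the partial block the first minute is 1800 frames and each further minute 1798, so 1 further minute boundary passed. Total skipped labels = 18 × 3 + 2 × 1 = 56.
Non-drop label index = 56451 + 56 = 56507; at 30 labels/s that is 00:31:23:17, i.e. DF 00:31:23;17.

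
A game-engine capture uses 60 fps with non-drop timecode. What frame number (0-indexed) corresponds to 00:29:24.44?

frame 105884

Total seconds to the label: (0 × 3600 + 29 × 60 + 24) = 1764.
Frame index = 1764 × 60 + 44 = 105884.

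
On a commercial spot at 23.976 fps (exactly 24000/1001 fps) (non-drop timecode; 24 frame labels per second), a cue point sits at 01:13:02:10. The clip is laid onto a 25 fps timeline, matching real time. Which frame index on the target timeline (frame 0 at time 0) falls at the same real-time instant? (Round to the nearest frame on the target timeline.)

frame 109670

Source frame index: (1×3600 + 13×60 + 2) × 24 + 10 = 105178.
Real time: 105178 / (24000/1001) = 52641589/12000 s.
Target frame: (52641589/12000) × (25) = 52641589/480 ≈ 109669.977 → 109670.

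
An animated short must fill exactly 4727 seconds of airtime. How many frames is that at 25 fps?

Frames = 4727 × 25 = 118175.

118175 frames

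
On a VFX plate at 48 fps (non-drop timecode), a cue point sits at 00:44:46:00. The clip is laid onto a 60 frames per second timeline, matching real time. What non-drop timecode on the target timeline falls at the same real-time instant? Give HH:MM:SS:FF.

Source frame index: (0×3600 + 44×60 + 46) × 48 + 0 = 128928.
Real time: 128928 / (48) = 2686 s.
Target frame: (2686) × (60) = 161160.
At 60 labels/s: frame 161160 → 00:44:46:00.

00:44:46:00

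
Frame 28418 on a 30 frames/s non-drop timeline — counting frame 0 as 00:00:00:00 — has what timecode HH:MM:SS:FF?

28418 ÷ 30 = 947 full seconds, remainder 8 frames.
947 s = 0 h 15 min 47 s.
Timecode: 00:15:47:08.

00:15:47:08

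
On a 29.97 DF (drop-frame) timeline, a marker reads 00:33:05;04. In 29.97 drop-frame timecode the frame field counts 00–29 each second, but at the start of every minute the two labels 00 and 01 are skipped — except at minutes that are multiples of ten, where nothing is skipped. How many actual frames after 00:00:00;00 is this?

As if non-drop at 30 labels/s: (0 × 3600 + 33 × 60 + 5) × 30 + 4 = 59554.
Minute boundaries passed: 33; those not divisible by 10: 33 − 3 = 30; dropped labels = 2 × 30 = 60.
Actual frame index = 59554 − 60 = 59494.

59494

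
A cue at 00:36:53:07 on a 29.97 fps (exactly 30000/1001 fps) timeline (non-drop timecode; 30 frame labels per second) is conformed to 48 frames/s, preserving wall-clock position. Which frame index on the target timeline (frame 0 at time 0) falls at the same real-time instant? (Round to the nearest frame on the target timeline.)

frame 106341

Source frame index: (0×3600 + 36×60 + 53) × 30 + 7 = 66397.
Real time: 66397 / (30000/1001) = 66463397/30000 s.
Target frame: (66463397/30000) × (48) = 66463397/625 ≈ 106341.435 → 106341.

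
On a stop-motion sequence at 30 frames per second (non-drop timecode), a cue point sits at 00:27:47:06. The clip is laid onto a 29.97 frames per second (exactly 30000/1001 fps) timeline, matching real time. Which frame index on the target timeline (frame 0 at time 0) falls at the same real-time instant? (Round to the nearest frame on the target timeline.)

frame 49966

Source frame index: (0×3600 + 27×60 + 47) × 30 + 6 = 50016.
Real time: 50016 / (30) = 8336/5 s.
Target frame: (8336/5) × (30000/1001) = 50016000/1001 ≈ 49966.034 → 49966.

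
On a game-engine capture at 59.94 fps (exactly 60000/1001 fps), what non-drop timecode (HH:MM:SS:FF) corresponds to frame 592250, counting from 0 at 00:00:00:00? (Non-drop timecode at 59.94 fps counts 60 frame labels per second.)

592250 ÷ 60 = 9870 full seconds, remainder 50 frames.
9870 s = 2 h 44 min 30 s.
Timecode: 02:44:30:50.

02:44:30:50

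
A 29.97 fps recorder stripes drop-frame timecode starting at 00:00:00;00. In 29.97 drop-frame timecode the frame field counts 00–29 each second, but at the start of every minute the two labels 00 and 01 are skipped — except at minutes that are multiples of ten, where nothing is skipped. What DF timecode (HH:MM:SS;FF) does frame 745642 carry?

06:54:39;18

Ten DF minutes hold 17982 frames, so frame 745642 lies in block 41 (frames 737262–755243) with 8380 frames into that block.
The block's first minute is 1800 frames and the rest 1798 each; 8380 frames reaches minute 4, so 41 × 18 + 4 × 2 = 746 labels have been skipped so far.
Adding those back, label number 745642 + 746 = 746388 at 30 labels/s is 24879 s + 18 f = 6 h 54 min 39 s frame 18, i.e. 06:54:39;18.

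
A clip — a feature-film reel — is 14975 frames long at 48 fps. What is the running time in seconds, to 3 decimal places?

311.979 seconds

Running time = 14975 × 1/48 = 14975/48 s ≈ 311.979 s.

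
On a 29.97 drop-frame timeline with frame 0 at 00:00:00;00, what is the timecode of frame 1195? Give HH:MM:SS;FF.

Ten DF minutes hold 17982 frames, so frame 1195 lies in block 0 (frames 0–17981) with 1195 frames into that block.
The block's first minute is 1800 frames and the rest 1798 each; 1195 frames reaches minute 0, so 0 × 18 + 0 × 2 = 0 labels have been skipped so far.
Adding those back, label number 1195 + 0 = 1195 at 30 labels/s is 39 s + 25 f = 0 h 0 min 39 s frame 25, i.e. 00:00:39;25.

00:00:39;25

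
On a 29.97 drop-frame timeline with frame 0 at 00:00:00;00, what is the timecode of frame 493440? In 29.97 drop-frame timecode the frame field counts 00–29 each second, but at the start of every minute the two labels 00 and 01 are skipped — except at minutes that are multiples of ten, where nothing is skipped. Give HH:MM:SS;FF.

04:34:24;14

Ten DF minutes hold 17982 frames, so frame 493440 lies in block 27 (frames 485514–503495) with 7926 frames into that block.
The block's first minute is 1800 frames and the rest 1798 each; 7926 frames reaches minute 4, so 27 × 18 + 4 × 2 = 494 labels have been skipped so far.
Adding those back, label number 493440 + 494 = 493934 at 30 labels/s is 16464 s + 14 f = 4 h 34 min 24 s frame 14, i.e. 04:34:24;14.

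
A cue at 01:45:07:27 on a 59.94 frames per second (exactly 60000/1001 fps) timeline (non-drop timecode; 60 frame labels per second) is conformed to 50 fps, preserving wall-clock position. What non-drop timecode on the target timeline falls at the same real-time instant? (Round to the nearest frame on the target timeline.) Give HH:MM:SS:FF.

Source frame index: (1×3600 + 45×60 + 7) × 60 + 27 = 378447.
Real time: 378447 / (60000/1001) = 126275149/20000 s.
Target frame: (126275149/20000) × (50) = 126275149/400 ≈ 315687.872 → 315688.
At 50 labels/s: frame 315688 → 01:45:13:38.

01:45:13:38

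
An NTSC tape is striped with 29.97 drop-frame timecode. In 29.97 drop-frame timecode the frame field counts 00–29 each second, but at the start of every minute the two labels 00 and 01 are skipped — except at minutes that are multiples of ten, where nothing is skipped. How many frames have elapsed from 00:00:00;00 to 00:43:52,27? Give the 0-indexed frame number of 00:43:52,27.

78909

Complete 10-minute blocks: 4, each 17982 frames → 71928.
Remaining 3 whole minutes in the current block: 1800 + 2 × 1798 = 5396 frames.
Within the current minute: 52 × 30 + 27 − 2 = 1585 (labels ;00/;01 skipped at this minute). Total = 71928 + 5396 + 1585 = 78909.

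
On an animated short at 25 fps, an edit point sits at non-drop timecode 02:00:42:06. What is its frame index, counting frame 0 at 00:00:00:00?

Total seconds to the label: (2 × 3600 + 0 × 60 + 42) = 7242.
Frame index = 7242 × 25 + 6 = 181056.

181056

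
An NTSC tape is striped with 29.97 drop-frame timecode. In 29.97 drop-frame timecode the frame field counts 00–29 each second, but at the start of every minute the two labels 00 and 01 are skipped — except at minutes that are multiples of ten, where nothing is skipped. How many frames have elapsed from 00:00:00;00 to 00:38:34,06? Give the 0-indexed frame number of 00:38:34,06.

Complete 10-minute blocks: 3, each 17982 frames → 53946.
Remaining 8 whole minutes in the current block: 1800 + 7 × 1798 = 14386 frames.
Within the current minute: 34 × 30 + 6 − 2 = 1024 (labels ;00/;01 skipped at this minute). Total = 53946 + 14386 + 1024 = 69356.

69356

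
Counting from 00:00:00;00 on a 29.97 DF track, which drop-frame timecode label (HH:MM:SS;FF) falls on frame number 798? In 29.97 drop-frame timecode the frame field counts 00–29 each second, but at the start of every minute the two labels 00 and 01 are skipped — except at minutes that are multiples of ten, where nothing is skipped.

00:00:26;18

Each 10-minute DF block holds 10 × 60 × 30 − 9 × 2 = 17982 frames. 798 ÷ 17982 → 0 full blocks, remainder 798.
Within the partial block the first minute is 1800 frames and each further minute 1798, so 0 further minute boundaries passed. Total skipped labels = 18 × 0 + 2 × 0 = 0.
Non-drop label index = 798 + 0 = 798; at 30 labels/s that is 00:00:26:18, i.e. DF 00:00:26;18.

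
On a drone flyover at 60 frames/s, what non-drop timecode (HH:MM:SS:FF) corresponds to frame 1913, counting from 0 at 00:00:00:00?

1913 ÷ 60 = 31 full seconds, remainder 53 frames.
31 s = 0 h 0 min 31 s.
Timecode: 00:00:31:53.

00:00:31:53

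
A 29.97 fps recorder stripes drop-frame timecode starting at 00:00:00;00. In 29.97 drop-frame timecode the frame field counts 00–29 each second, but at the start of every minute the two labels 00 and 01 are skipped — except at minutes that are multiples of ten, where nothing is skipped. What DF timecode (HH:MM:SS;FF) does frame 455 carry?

00:00:15;05

Ten DF minutes hold 17982 frames, so frame 455 lies in block 0 (frames 0–17981) with 455 frames into that block.
The block's first minute is 1800 frames and the rest 1798 each; 455 frames reaches minute 0, so 0 × 18 + 0 × 2 = 0 labels have been skipped so far.
Adding those back, label number 455 + 0 = 455 at 30 labels/s is 15 s + 5 f = 0 h 0 min 15 s frame 5, i.e. 00:00:15;05.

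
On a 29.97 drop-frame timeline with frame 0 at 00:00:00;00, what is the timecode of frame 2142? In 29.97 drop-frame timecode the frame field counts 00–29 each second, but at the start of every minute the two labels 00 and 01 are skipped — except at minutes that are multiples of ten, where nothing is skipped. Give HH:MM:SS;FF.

00:01:11;14

Ten DF minutes hold 17982 frames, so frame 2142 lies in block 0 (frames 0–17981) with 2142 frames into that block.
The block's first minute is 1800 frames and the rest 1798 each; 2142 frames reaches minute 1, so 0 × 18 + 1 × 2 = 2 labels have been skipped so far.
Adding those back, label number 2142 + 2 = 2144 at 30 labels/s is 71 s + 14 f = 0 h 1 min 11 s frame 14, i.e. 00:01:11;14.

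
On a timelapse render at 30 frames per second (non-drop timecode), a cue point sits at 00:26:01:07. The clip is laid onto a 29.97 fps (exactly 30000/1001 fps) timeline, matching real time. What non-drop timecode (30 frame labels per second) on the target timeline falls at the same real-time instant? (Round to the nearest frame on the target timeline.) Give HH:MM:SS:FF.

00:25:59:20

Source frame index: (0×3600 + 26×60 + 1) × 30 + 7 = 46837.
Real time: 46837 / (30) = 46837/30 s.
Target frame: (46837/30) × (30000/1001) = 6691000/143 ≈ 46790.210 → 46790.
At 30 labels/s: frame 46790 → 00:25:59:20.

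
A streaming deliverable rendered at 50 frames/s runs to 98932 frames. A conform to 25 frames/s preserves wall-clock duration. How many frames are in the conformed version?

49466 frames

Target frames = source frames × (target rate / source rate) = 98932 × (25)/(50) = 98932 × 1/2 = 49466.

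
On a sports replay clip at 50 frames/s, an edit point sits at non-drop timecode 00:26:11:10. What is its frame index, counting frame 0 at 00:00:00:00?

Total seconds to the label: (0 × 3600 + 26 × 60 + 11) = 1571.
Frame index = 1571 × 50 + 10 = 78560.

frame 78560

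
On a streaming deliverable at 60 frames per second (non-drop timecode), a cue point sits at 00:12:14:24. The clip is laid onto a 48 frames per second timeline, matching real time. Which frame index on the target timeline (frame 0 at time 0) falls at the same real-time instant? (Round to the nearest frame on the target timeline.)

Source frame index: (0×3600 + 12×60 + 14) × 60 + 24 = 44064.
Real time: 44064 / (60) = 3672/5 s.
Target frame: (3672/5) × (48) = 176256/5 ≈ 35251.200 → 35251.

frame 35251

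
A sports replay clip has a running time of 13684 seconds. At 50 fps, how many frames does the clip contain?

684200 frames

Frames = 13684 × 50 = 684200.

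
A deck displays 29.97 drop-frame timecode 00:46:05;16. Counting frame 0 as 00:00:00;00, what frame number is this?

As if non-drop at 30 labels/s: (0 × 3600 + 46 × 60 + 5) × 30 + 16 = 82966.
Minute boundaries passed: 46; those not divisible by 10: 46 − 4 = 42; dropped labels = 2 × 42 = 84.
Actual frame index = 82966 − 84 = 82882.

82882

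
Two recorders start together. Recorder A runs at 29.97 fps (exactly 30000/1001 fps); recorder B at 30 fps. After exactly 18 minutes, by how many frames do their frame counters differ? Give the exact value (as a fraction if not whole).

32400/1001 frames

18 min = 1080 s.
A emits 30000/1001 × 1080 = 32400000/1001 frames; B emits 30 × 1080 = 32400.
Difference = 32400/1001 frames (≈ 32.3676); B is ahead of A.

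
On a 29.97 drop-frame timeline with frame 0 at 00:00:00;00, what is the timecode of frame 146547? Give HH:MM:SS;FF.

01:21:29;23

Ten DF minutes hold 17982 frames, so frame 146547 lies in block 8 (frames 143856–161837) with 2691 frames into that block.
The block's first minute is 1800 frames and the rest 1798 each; 2691 frames reaches minute 1, so 8 × 18 + 1 × 2 = 146 labels have been skipped so far.
Adding those back, label number 146547 + 146 = 146693 at 30 labels/s is 4889 s + 23 f = 1 h 21 min 29 s frame 23, i.e. 01:21:29;23.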